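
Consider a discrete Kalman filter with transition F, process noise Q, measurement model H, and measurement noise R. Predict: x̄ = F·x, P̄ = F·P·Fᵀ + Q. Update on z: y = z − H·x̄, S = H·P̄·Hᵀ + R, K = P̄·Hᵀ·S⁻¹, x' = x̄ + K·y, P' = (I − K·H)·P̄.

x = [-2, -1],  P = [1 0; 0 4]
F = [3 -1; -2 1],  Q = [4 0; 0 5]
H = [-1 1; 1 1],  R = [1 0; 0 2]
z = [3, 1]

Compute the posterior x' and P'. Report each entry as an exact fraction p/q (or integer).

x' = [-753/596, 1083/596]
P' = [397/596 101/596; 101/596 389/596]

x̄ = F·x = [-5, 3]
P̄ = F·P·Fᵀ + Q = [17 -10; -10 13]
y = z − H·x̄ = [-5, 3]
S = H·P̄·Hᵀ + R = [51 -4; -4 12]
K = P̄·Hᵀ·S⁻¹ = [-74/149 249/596; 72/149 245/596]
x' = x̄ + K·y = [-753/596, 1083/596]
P' = (I − K·H)·P̄ = [397/596 101/596; 101/596 389/596]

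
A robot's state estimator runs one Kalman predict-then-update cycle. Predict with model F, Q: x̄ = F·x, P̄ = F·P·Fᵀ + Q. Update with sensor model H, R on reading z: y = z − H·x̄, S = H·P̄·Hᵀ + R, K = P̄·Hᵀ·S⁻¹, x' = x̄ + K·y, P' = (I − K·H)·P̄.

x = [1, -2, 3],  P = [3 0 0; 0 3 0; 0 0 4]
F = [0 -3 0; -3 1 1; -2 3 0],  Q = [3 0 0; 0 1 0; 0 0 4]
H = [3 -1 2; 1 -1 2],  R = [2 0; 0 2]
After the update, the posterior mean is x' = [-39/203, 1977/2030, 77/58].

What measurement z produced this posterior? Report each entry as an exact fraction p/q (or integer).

z = [1, 2]

x̄ = F·x = [6, -2, -8]
P̄ = F·P·Fᵀ + Q = [30 -9 -27; -9 35 27; -27 27 43]
S = H·P̄·Hᵀ + R = [101 9; 9 41]
K = P̄·Hᵀ·S⁻¹ = [99/203 -96/203; -209/2030 541/2030; -17/58 49/58]
x' − x̄ = [-1257/203, 6037/2030, 541/58] = K·y
y = (KᵀK)⁻¹·Kᵀ·(x' − x̄) = [-3, 10]
z = y + H·x̄ = [-3, 10] + [4, -8] = [1, 2]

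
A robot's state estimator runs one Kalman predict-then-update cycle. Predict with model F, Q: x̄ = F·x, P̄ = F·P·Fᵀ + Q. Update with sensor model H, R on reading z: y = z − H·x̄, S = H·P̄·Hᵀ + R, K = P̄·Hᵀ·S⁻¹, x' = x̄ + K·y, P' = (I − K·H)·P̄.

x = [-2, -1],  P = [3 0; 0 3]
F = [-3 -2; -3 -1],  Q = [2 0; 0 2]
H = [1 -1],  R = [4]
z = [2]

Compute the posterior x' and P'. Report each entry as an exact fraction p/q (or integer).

x̄ = F·x = [8, 7]
P̄ = F·P·Fᵀ + Q = [41 33; 33 32]
y = z − H·x̄ = [1]
S = H·P̄·Hᵀ + R = [11]
K = P̄·Hᵀ·S⁻¹ = [8/11; 1/11]
x' = x̄ + K·y = [96/11, 78/11]
P' = (I − K·H)·P̄ = [387/11 355/11; 355/11 351/11]

x' = [96/11, 78/11]
P' = [387/11 355/11; 355/11 351/11]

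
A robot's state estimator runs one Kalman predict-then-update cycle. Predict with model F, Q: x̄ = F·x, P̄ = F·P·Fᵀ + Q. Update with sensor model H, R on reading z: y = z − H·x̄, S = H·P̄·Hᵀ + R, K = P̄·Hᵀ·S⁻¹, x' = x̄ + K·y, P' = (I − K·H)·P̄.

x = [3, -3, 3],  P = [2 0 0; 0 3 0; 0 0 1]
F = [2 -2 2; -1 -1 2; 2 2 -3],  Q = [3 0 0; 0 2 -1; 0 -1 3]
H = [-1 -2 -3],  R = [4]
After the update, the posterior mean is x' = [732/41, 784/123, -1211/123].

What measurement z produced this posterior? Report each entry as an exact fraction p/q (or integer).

z = [-1]

x̄ = F·x = [18, 6, -9]
P̄ = F·P·Fᵀ + Q = [27 6 -10; 6 11 -17; -10 -17 32]
S = H·P̄·Hᵀ + R = [123]
K = P̄·Hᵀ·S⁻¹ = [-3/41; 23/123; -52/123]
x' − x̄ = [-6/41, 46/123, -104/123] = K·y
y = (KᵀK)⁻¹·Kᵀ·(x' − x̄) = [2]
z = y + H·x̄ = [2] + [-3] = [-1]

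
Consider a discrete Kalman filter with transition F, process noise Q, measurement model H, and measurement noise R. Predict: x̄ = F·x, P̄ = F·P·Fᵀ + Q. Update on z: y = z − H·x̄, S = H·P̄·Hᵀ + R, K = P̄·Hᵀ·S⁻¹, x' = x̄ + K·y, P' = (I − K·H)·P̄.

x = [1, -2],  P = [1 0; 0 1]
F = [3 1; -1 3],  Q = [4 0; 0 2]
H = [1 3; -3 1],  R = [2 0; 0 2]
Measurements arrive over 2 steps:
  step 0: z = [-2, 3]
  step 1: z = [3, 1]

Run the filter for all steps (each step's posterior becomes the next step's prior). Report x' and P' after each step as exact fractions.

step 0: x' = [-76/71, -25/61], P' = [14/71 0; 0 12/61]
step 1: x' = [-326843/2784861, 876617/928287], P' = [538922/2784861 -2/928287; -2/928287 58916/309429]

step 0: x̄ = F·x = [1, -7]
step 0: P̄ = F·P·Fᵀ + Q = [14 0; 0 12]
step 0: y = z − H·x̄ = [18, 13]
step 0: S = H·P̄·Hᵀ + R = [124 -6; -6 140]
step 0: K = P̄·Hᵀ·S⁻¹ = [7/71 -21/71; 18/61 6/61]
step 0: x' = x̄ + K·y = [-76/71, -25/61]
step 0: P' = (I − K·H)·P̄ = [14/71 0; 0 12/61]
step 1: x̄ = F·x = [-15683/4331, -689/4331]
step 1: P̄ = F·P·Fᵀ + Q = [25862/4331 -6/4331; -6/4331 17184/4331]
step 1: y = z − H·x̄ = [433/61, -689/71]
step 1: S = H·P̄·Hᵀ + R = [2664/61 -6; -6 4240/71]
step 1: K = P̄·Hᵀ·S⁻¹ = [269452/2784861 -269462/928287; 265121/928287 29459/309429]
step 1: x' = x̄ + K·y = [-326843/2784861, 876617/928287]
step 1: P' = (I − K·H)·P̄ = [538922/2784861 -2/928287; -2/928287 58916/309429]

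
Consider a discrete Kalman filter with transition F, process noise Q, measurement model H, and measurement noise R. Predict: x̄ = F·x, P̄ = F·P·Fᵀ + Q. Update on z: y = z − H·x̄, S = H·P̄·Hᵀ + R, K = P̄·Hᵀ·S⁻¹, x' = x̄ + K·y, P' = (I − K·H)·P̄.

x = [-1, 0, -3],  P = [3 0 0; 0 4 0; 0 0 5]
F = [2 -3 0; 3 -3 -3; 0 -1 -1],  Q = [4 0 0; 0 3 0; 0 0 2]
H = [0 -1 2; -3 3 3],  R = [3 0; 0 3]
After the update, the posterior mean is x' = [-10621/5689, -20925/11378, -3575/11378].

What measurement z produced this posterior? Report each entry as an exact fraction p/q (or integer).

z = [1, -1]

x̄ = F·x = [-2, 6, 3]
P̄ = F·P·Fᵀ + Q = [52 54 12; 54 111 27; 12 27 11]
S = H·P̄·Hᵀ + R = [50 -96; -96 867]
K = P̄·Hᵀ·S⁻¹ = [-3663/5689 -130/5689; -8409/11378 1188/5689; 1051/11378 570/5689]
x' − x̄ = [757/5689, -89193/11378, -37709/11378] = K·y
y = (KᵀK)⁻¹·Kᵀ·(x' − x̄) = [1, -34]
z = y + H·x̄ = [1, -34] + [0, 33] = [1, -1]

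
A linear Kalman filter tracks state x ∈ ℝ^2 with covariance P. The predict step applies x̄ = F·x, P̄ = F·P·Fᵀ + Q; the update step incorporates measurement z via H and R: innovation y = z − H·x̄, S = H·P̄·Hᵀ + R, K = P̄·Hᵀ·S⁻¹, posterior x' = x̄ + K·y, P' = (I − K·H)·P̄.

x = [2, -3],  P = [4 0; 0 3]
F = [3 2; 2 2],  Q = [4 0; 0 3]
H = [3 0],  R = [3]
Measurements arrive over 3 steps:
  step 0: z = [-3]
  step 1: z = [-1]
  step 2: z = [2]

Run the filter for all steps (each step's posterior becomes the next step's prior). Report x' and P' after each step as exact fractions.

step 0: x' = [-156/157, -422/157], P' = [52/157 36/157; 36/157 979/157]
step 1: x' = [-6756/16489, -10976/16489], P' = [5444/16489 4588/16489; 4588/16489 110615/16489]
step 2: x' = [1182716/1853893, 1056800/1853893], P' = [612468/1853893 521004/1853893; 521004/1853893 12496827/1853893]

step 0: x̄ = F·x = [0, -2]
step 0: P̄ = F·P·Fᵀ + Q = [52 36; 36 31]
step 0: y = z − H·x̄ = [-3]
step 0: S = H·P̄·Hᵀ + R = [471]
step 0: K = P̄·Hᵀ·S⁻¹ = [52/157; 36/157]
step 0: x' = x̄ + K·y = [-156/157, -422/157]
step 0: P' = (I − K·H)·P̄ = [52/157 36/157; 36/157 979/157]
step 1: x̄ = F·x = [-1312/157, -1156/157]
step 1: P̄ = F·P·Fᵀ + Q = [5444/157 4588/157; 4588/157 4883/157]
step 1: y = z − H·x̄ = [3779/157]
step 1: S = H·P̄·Hᵀ + R = [49467/157]
step 1: K = P̄·Hᵀ·S⁻¹ = [5444/16489; 4588/16489]
step 1: x' = x̄ + K·y = [-6756/16489, -10976/16489]
step 1: P' = (I − K·H)·P̄ = [5444/16489 4588/16489; 4588/16489 110615/16489]
step 2: x̄ = F·x = [-42220/16489, -3224/1499]
step 2: P̄ = F·P·Fᵀ + Q = [612468/16489 47364/1499; 47364/1499 50037/1499]
step 2: y = z − H·x̄ = [159638/16489]
step 2: S = H·P̄·Hᵀ + R = [5561679/16489]
step 2: K = P̄·Hᵀ·S⁻¹ = [612468/1853893; 521004/1853893]
step 2: x' = x̄ + K·y = [1182716/1853893, 1056800/1853893]
step 2: P' = (I − K·H)·P̄ = [612468/1853893 521004/1853893; 521004/1853893 12496827/1853893]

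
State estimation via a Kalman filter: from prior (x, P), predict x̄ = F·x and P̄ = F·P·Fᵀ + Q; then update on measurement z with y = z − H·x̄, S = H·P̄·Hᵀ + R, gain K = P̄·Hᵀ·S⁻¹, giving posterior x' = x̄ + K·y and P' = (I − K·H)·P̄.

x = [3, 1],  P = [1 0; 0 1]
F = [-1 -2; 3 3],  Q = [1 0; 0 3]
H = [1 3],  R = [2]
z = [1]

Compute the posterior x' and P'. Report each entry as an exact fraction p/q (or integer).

x' = [-85/143, 96/143]
P' = [417/143 -153/143; -153/143 87/143]

x̄ = F·x = [-5, 12]
P̄ = F·P·Fᵀ + Q = [6 -9; -9 21]
y = z − H·x̄ = [-30]
S = H·P̄·Hᵀ + R = [143]
K = P̄·Hᵀ·S⁻¹ = [-21/143; 54/143]
x' = x̄ + K·y = [-85/143, 96/143]
P' = (I − K·H)·P̄ = [417/143 -153/143; -153/143 87/143]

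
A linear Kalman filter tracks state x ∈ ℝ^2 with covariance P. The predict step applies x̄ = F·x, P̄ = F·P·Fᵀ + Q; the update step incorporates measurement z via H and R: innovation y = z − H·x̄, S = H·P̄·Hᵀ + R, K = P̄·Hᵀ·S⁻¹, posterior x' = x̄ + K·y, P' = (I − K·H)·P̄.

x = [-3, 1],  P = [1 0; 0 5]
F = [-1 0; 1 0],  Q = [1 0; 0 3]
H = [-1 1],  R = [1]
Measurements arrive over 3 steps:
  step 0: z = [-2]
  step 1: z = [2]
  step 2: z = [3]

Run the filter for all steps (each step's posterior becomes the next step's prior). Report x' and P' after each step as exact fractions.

step 0: x' = [5/3, -7/9], P' = [1 2/3; 2/3 11/9]
step 1: x' = [-11/9, 25/27], P' = [1 2/3; 2/3 11/9]
step 2: x' = [-16/27, 146/81], P' = [1 2/3; 2/3 11/9]

step 0: x̄ = F·x = [3, -3]
step 0: P̄ = F·P·Fᵀ + Q = [2 -1; -1 4]
step 0: y = z − H·x̄ = [4]
step 0: S = H·P̄·Hᵀ + R = [9]
step 0: K = P̄·Hᵀ·S⁻¹ = [-1/3; 5/9]
step 0: x' = x̄ + K·y = [5/3, -7/9]
step 0: P' = (I − K·H)·P̄ = [1 2/3; 2/3 11/9]
step 1: x̄ = F·x = [-5/3, 5/3]
step 1: P̄ = F·P·Fᵀ + Q = [2 -1; -1 4]
step 1: y = z − H·x̄ = [-4/3]
step 1: S = H·P̄·Hᵀ + R = [9]
step 1: K = P̄·Hᵀ·S⁻¹ = [-1/3; 5/9]
step 1: x' = x̄ + K·y = [-11/9, 25/27]
step 1: P' = (I − K·H)·P̄ = [1 2/3; 2/3 11/9]
step 2: x̄ = F·x = [11/9, -11/9]
step 2: P̄ = F·P·Fᵀ + Q = [2 -1; -1 4]
step 2: y = z − H·x̄ = [49/9]
step 2: S = H·P̄·Hᵀ + R = [9]
step 2: K = P̄·Hᵀ·S⁻¹ = [-1/3; 5/9]
step 2: x' = x̄ + K·y = [-16/27, 146/81]
step 2: P' = (I − K·H)·P̄ = [1 2/3; 2/3 11/9]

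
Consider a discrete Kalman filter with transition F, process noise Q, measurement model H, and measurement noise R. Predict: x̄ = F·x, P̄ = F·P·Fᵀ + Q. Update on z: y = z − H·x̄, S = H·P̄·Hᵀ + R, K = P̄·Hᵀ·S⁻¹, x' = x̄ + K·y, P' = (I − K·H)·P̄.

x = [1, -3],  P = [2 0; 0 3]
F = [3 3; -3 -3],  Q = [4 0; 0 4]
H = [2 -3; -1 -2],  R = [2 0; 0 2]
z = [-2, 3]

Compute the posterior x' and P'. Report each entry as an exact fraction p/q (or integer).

x' = [-17679/10456, -4913/10456]
P' = [2493/5228 707/5228; 707/5228 989/5228]

x̄ = F·x = [-6, 6]
P̄ = F·P·Fᵀ + Q = [49 -45; -45 49]
y = z − H·x̄ = [28, 9]
S = H·P̄·Hᵀ + R = [1179 241; 241 67]
K = P̄·Hᵀ·S⁻¹ = [2865/10456 -3907/10456; -1553/10456 -2685/10456]
x' = x̄ + K·y = [-17679/10456, -4913/10456]
P' = (I − K·H)·P̄ = [2493/5228 707/5228; 707/5228 989/5228]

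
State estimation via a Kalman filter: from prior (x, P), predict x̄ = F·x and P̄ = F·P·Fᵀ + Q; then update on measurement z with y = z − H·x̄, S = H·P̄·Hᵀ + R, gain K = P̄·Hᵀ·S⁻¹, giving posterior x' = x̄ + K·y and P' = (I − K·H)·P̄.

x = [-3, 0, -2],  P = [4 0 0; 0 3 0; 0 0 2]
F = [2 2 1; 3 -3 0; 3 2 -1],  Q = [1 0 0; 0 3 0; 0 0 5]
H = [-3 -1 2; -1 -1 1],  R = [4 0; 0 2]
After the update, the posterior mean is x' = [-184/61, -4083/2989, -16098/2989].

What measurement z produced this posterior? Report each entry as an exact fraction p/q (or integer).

x̄ = F·x = [-8, -9, -7]
P̄ = F·P·Fᵀ + Q = [31 6 34; 6 66 18; 34 18 55]
S = H·P̄·Hᵀ + R = [125 69; 69 62]
K = P̄·Hᵀ·S⁻¹ = [-35/61 36/61; 750/2989 -3438/2989; -827/2989 1065/2989]
x' − x̄ = [304/61, 22818/2989, 4825/2989] = K·y
y = (KᵀK)⁻¹·Kᵀ·(x' − x̄) = [-20, -11]
z = y + H·x̄ = [-20, -11] + [19, 10] = [-1, -1]

z = [-1, -1]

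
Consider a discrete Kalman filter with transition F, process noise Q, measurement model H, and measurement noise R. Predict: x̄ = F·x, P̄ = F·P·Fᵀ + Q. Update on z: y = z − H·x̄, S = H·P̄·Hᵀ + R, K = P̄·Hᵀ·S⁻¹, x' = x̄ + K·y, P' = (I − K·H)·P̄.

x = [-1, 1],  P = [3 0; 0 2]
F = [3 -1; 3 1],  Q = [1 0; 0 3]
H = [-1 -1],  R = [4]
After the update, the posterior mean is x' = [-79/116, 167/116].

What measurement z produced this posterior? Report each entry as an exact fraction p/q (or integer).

z = [-1]

x̄ = F·x = [-4, -2]
P̄ = F·P·Fᵀ + Q = [30 25; 25 32]
S = H·P̄·Hᵀ + R = [116]
K = P̄·Hᵀ·S⁻¹ = [-55/116; -57/116]
x' − x̄ = [385/116, 399/116] = K·y
y = (KᵀK)⁻¹·Kᵀ·(x' − x̄) = [-7]
z = y + H·x̄ = [-7] + [6] = [-1]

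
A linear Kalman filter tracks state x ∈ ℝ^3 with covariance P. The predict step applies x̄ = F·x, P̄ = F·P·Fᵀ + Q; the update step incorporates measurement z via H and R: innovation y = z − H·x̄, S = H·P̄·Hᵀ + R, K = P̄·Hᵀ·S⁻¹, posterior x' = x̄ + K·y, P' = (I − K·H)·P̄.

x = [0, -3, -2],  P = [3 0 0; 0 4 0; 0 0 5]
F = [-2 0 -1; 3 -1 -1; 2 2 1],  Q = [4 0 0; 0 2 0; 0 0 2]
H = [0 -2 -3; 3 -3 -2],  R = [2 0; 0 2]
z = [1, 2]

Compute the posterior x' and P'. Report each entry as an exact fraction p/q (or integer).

x̄ = F·x = [2, 5, -8]
P̄ = F·P·Fᵀ + Q = [21 -13 -17; -13 38 5; -17 5 35]
y = z − H·x̄ = [-13, -5]
S = H·P̄·Hᵀ + R = [529 734; 734 1171]
K = P̄·Hᵀ·S⁻¹ = [-1073/8967 1714/8967; 13081/80703 -19433/80703; -34841/80703 12466/80703]
x' = x̄ + K·y = [7771/2989, 110209/26901, -85007/26901]
P' = (I − K·H)·P̄ = [12608/2989 65168/8967 -42730/8967; 65168/8967 1089506/80703 -735058/80703; -42730/8967 -735058/80703 513266/80703]

x' = [7771/2989, 110209/26901, -85007/26901]
P' = [12608/2989 65168/8967 -42730/8967; 65168/8967 1089506/80703 -735058/80703; -42730/8967 -735058/80703 513266/80703]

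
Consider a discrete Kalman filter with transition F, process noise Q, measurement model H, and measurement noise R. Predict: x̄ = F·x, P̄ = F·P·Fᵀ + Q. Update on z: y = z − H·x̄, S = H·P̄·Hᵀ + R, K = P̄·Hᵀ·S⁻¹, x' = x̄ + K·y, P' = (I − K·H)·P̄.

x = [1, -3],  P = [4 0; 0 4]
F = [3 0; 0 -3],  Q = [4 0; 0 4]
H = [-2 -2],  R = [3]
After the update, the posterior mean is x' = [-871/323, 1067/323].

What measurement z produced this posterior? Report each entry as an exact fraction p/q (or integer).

z = [-1]

x̄ = F·x = [3, 9]
P̄ = F·P·Fᵀ + Q = [40 0; 0 40]
S = H·P̄·Hᵀ + R = [323]
K = P̄·Hᵀ·S⁻¹ = [-80/323; -80/323]
x' − x̄ = [-1840/323, -1840/323] = K·y
y = (KᵀK)⁻¹·Kᵀ·(x' − x̄) = [23]
z = y + H·x̄ = [23] + [-24] = [-1]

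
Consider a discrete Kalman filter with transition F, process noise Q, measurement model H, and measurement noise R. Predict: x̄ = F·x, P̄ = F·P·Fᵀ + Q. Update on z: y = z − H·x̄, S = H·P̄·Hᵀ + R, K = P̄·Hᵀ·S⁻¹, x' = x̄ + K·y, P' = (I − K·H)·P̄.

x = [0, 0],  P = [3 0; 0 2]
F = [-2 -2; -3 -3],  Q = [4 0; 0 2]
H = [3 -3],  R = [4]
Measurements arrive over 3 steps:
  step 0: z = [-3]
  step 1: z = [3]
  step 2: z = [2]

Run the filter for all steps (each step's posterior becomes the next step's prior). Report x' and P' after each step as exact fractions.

step 0: x̄ = F·x = [0, 0]
step 0: P̄ = F·P·Fᵀ + Q = [24 30; 30 47]
step 0: y = z − H·x̄ = [-3]
step 0: S = H·P̄·Hᵀ + R = [103]
step 0: K = P̄·Hᵀ·S⁻¹ = [-18/103; -51/103]
step 0: x' = x̄ + K·y = [54/103, 153/103]
step 0: P' = (I − K·H)·P̄ = [2148/103 2172/103; 2172/103 2240/103]
step 1: x̄ = F·x = [-414/103, -621/103]
step 1: P̄ = F·P·Fᵀ + Q = [35340/103 52392/103; 52392/103 78794/103]
step 1: y = z − H·x̄ = [-312/103]
step 1: S = H·P̄·Hᵀ + R = [84562/103]
step 1: K = P̄·Hᵀ·S⁻¹ = [-25578/42281; -39603/42281]
step 1: x' = x̄ + K·y = [-92466/42281, -134955/42281]
step 1: P' = (I − K·H)·P̄ = [1803324/42281 1837428/42281; 1837428/42281 1890232/42281]
step 2: x̄ = F·x = [454842/42281, 682263/42281]
step 2: P̄ = F·P·Fᵀ + Q = [29642772/42281 44210472/42281; 44210472/42281 66400270/42281]
step 2: y = z − H·x̄ = [766825/42281]
step 2: S = H·P̄·Hᵀ + R = [68768006/42281]
step 2: K = P̄·Hᵀ·S⁻¹ = [-21851550/34384003; -33284697/34384003]
step 2: x' = x̄ + K·y = [-26419104/34384003, -48830556/34384003]
step 2: P' = (I − K·H)·P̄ = [1519753236/34384003 1548888636/34384003; 1548888636/34384003 1593268232/34384003]

step 0: x' = [54/103, 153/103], P' = [2148/103 2172/103; 2172/103 2240/103]
step 1: x' = [-92466/42281, -134955/42281], P' = [1803324/42281 1837428/42281; 1837428/42281 1890232/42281]
step 2: x' = [-26419104/34384003, -48830556/34384003], P' = [1519753236/34384003 1548888636/34384003; 1548888636/34384003 1593268232/34384003]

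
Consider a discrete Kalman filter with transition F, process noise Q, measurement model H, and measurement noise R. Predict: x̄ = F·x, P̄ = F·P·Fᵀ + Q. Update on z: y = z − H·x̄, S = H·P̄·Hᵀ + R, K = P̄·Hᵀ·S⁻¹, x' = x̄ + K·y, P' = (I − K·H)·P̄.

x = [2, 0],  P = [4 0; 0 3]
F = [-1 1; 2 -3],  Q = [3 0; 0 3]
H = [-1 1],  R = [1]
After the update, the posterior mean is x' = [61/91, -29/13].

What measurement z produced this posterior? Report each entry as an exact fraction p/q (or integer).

z = [-3]

x̄ = F·x = [-2, 4]
P̄ = F·P·Fᵀ + Q = [10 -17; -17 46]
S = H·P̄·Hᵀ + R = [91]
K = P̄·Hᵀ·S⁻¹ = [-27/91; 9/13]
x' − x̄ = [243/91, -81/13] = K·y
y = (KᵀK)⁻¹·Kᵀ·(x' − x̄) = [-9]
z = y + H·x̄ = [-9] + [6] = [-3]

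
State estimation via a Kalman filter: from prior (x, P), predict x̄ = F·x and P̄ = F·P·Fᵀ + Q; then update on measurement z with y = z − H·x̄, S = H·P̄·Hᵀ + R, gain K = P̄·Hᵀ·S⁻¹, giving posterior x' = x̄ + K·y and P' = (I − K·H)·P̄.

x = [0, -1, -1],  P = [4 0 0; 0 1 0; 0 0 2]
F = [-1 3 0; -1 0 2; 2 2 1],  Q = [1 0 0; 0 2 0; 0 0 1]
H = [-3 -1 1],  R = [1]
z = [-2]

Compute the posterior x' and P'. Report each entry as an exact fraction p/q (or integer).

x' = [-9/13, -29/52, -477/104]
P' = [38/13 -38/13 73/13; -38/13 503/52 79/104; 73/13 79/104 3695/208]

x̄ = F·x = [-3, -2, -3]
P̄ = F·P·Fᵀ + Q = [14 4 -2; 4 14 -4; -2 -4 23]
y = z − H·x̄ = [-10]
S = H·P̄·Hᵀ + R = [208]
K = P̄·Hᵀ·S⁻¹ = [-3/13; -15/104; 33/208]
x' = x̄ + K·y = [-9/13, -29/52, -477/104]
P' = (I − K·H)·P̄ = [38/13 -38/13 73/13; -38/13 503/52 79/104; 73/13 79/104 3695/208]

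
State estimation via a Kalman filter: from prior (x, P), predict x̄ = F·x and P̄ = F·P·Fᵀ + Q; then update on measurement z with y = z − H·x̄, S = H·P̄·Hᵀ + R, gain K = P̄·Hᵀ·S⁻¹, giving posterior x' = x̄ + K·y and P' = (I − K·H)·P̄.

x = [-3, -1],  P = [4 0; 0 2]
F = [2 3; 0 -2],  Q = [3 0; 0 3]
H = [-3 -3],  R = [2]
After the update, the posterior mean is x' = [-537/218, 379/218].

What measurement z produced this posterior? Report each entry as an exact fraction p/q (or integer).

z = [2]

x̄ = F·x = [-9, 2]
P̄ = F·P·Fᵀ + Q = [37 -12; -12 11]
S = H·P̄·Hᵀ + R = [218]
K = P̄·Hᵀ·S⁻¹ = [-75/218; 3/218]
x' − x̄ = [1425/218, -57/218] = K·y
y = (KᵀK)⁻¹·Kᵀ·(x' − x̄) = [-19]
z = y + H·x̄ = [-19] + [21] = [2]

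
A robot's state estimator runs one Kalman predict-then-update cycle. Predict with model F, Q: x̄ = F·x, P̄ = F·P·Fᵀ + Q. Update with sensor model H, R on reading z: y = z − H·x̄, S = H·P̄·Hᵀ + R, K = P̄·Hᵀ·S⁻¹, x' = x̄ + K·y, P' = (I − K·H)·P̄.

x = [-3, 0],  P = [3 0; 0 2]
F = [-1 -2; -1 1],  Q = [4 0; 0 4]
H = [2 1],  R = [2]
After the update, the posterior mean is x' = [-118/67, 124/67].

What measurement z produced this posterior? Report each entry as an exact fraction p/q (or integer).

x̄ = F·x = [3, 3]
P̄ = F·P·Fᵀ + Q = [15 -1; -1 9]
S = H·P̄·Hᵀ + R = [67]
K = P̄·Hᵀ·S⁻¹ = [29/67; 7/67]
x' − x̄ = [-319/67, -77/67] = K·y
y = (KᵀK)⁻¹·Kᵀ·(x' − x̄) = [-11]
z = y + H·x̄ = [-11] + [9] = [-2]

z = [-2]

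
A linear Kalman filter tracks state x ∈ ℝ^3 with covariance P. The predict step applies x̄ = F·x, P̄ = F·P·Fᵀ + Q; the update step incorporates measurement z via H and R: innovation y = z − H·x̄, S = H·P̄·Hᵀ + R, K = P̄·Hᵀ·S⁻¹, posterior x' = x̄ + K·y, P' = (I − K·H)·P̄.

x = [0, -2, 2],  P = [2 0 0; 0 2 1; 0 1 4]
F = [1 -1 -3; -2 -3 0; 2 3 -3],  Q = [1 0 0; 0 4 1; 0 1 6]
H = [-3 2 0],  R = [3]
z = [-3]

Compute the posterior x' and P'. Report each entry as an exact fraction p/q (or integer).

x' = [173/46, 195/46, -102/23]
P' = [5297/414 863/46 -1106/207; 863/46 1299/46 -194/23; -1106/207 -194/23 3622/207]

x̄ = F·x = [-4, 6, -12]
P̄ = F·P·Fᵀ + Q = [47 11 28; 11 30 -16; 28 -16 50]
y = z − H·x̄ = [-27]
S = H·P̄·Hᵀ + R = [414]
K = P̄·Hᵀ·S⁻¹ = [-119/414; 3/46; -58/207]
x' = x̄ + K·y = [173/46, 195/46, -102/23]
P' = (I − K·H)·P̄ = [5297/414 863/46 -1106/207; 863/46 1299/46 -194/23; -1106/207 -194/23 3622/207]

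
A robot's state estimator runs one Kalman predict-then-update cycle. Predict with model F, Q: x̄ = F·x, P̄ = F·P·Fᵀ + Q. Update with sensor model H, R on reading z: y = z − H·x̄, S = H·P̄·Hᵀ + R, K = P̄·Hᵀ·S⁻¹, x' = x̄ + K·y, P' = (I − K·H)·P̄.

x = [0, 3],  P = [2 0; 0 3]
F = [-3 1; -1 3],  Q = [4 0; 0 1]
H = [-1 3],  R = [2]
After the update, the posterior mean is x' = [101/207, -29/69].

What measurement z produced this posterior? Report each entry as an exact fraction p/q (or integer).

x̄ = F·x = [3, 9]
P̄ = F·P·Fᵀ + Q = [25 15; 15 30]
S = H·P̄·Hᵀ + R = [207]
K = P̄·Hᵀ·S⁻¹ = [20/207; 25/69]
x' − x̄ = [-520/207, -650/69] = K·y
y = (KᵀK)⁻¹·Kᵀ·(x' − x̄) = [-26]
z = y + H·x̄ = [-26] + [24] = [-2]

z = [-2]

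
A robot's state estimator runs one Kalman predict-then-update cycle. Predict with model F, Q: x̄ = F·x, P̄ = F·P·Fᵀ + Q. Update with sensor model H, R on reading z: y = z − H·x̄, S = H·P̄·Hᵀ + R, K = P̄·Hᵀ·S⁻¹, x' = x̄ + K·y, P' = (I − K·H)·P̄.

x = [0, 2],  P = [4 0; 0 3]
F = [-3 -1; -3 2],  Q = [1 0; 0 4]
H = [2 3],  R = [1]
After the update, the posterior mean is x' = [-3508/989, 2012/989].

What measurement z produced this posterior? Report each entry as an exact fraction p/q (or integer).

x̄ = F·x = [-2, 4]
P̄ = F·P·Fᵀ + Q = [40 30; 30 52]
S = H·P̄·Hᵀ + R = [989]
K = P̄·Hᵀ·S⁻¹ = [170/989; 216/989]
x' − x̄ = [-1530/989, -1944/989] = K·y
y = (KᵀK)⁻¹·Kᵀ·(x' − x̄) = [-9]
z = y + H·x̄ = [-9] + [8] = [-1]

z = [-1]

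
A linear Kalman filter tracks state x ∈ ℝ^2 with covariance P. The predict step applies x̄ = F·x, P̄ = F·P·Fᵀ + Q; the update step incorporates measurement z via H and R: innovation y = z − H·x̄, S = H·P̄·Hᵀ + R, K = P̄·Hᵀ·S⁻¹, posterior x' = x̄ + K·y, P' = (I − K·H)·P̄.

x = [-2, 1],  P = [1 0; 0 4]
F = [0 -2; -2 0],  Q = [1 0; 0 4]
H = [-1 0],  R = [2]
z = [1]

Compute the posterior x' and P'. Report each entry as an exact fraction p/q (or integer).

x̄ = F·x = [-2, 4]
P̄ = F·P·Fᵀ + Q = [17 0; 0 8]
y = z − H·x̄ = [-1]
S = H·P̄·Hᵀ + R = [19]
K = P̄·Hᵀ·S⁻¹ = [-17/19; 0]
x' = x̄ + K·y = [-21/19, 4]
P' = (I − K·H)·P̄ = [34/19 0; 0 8]

x' = [-21/19, 4]
P' = [34/19 0; 0 8]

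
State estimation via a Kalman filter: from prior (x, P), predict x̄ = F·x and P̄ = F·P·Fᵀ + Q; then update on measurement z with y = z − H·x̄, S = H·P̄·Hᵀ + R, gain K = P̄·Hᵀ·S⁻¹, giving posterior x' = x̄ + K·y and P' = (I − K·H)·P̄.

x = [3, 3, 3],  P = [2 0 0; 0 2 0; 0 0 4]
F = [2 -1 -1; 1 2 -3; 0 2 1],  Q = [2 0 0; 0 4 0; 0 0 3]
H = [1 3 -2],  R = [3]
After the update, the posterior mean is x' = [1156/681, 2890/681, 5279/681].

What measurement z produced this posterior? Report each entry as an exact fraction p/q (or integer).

z = [-1]

x̄ = F·x = [0, 0, 9]
P̄ = F·P·Fᵀ + Q = [16 12 -8; 12 50 -4; -8 -4 15]
S = H·P̄·Hᵀ + R = [681]
K = P̄·Hᵀ·S⁻¹ = [68/681; 170/681; -50/681]
x' − x̄ = [1156/681, 2890/681, -850/681] = K·y
y = (KᵀK)⁻¹·Kᵀ·(x' − x̄) = [17]
z = y + H·x̄ = [17] + [-18] = [-1]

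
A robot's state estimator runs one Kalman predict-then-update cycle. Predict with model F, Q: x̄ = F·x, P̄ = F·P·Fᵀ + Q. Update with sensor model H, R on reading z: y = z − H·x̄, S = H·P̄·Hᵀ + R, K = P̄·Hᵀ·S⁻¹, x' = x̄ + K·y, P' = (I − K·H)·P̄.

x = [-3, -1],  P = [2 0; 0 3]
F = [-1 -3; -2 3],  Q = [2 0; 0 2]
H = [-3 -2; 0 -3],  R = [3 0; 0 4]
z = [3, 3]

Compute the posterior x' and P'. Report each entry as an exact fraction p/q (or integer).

x̄ = F·x = [6, 3]
P̄ = F·P·Fᵀ + Q = [31 -23; -23 37]
y = z − H·x̄ = [27, 12]
S = H·P̄·Hᵀ + R = [154 15; 15 337]
K = P̄·Hᵀ·S⁻¹ = [-16874/51673 11331/51673; -20/51673 -17019/51673]
x' = x̄ + K·y = [-9588/51673, -49749/51673]
P' = (I − K·H)·P̄ = [26946/51673 -15108/51673; -15108/51673 22692/51673]

x' = [-9588/51673, -49749/51673]
P' = [26946/51673 -15108/51673; -15108/51673 22692/51673]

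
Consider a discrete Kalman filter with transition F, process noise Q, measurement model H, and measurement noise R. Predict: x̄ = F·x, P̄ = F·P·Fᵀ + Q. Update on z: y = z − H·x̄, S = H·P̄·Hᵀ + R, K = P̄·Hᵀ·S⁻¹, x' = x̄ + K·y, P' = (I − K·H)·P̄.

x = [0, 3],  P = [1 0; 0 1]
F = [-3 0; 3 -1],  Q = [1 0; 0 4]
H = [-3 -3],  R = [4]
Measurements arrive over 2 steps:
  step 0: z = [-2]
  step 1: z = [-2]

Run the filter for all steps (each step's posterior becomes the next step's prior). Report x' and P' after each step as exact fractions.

step 0: x' = [33/58, -9/58], P' = [571/58 -567/58; -567/58 587/58]
step 1: x' = [-21432/8125, 5346/1625], P' = [309148/8125 -63144/1625; -63144/1625 13032/325]

step 0: x̄ = F·x = [0, -3]
step 0: P̄ = F·P·Fᵀ + Q = [10 -9; -9 14]
step 0: y = z − H·x̄ = [-11]
step 0: S = H·P̄·Hᵀ + R = [58]
step 0: K = P̄·Hᵀ·S⁻¹ = [-3/58; -15/58]
step 0: x' = x̄ + K·y = [33/58, -9/58]
step 0: P' = (I − K·H)·P̄ = [571/58 -567/58; -567/58 587/58]
step 1: x̄ = F·x = [-99/58, 54/29]
step 1: P̄ = F·P·Fᵀ + Q = [5197/58 -3420/29; -3420/29 4680/29]
step 1: y = z − H·x̄ = [-89/58]
step 1: S = H·P̄·Hᵀ + R = [8125/58]
step 1: K = P̄·Hᵀ·S⁻¹ = [4929/8125; -1512/1625]
step 1: x' = x̄ + K·y = [-21432/8125, 5346/1625]
step 1: P' = (I − K·H)·P̄ = [309148/8125 -63144/1625; -63144/1625 13032/325]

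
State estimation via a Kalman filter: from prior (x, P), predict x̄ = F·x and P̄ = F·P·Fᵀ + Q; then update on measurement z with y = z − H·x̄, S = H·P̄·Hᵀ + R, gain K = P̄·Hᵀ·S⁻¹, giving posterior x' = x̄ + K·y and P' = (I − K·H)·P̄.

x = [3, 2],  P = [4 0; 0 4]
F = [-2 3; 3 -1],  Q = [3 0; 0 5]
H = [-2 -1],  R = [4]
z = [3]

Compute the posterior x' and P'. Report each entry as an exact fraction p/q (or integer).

x̄ = F·x = [0, 7]
P̄ = F·P·Fᵀ + Q = [55 -36; -36 45]
y = z − H·x̄ = [10]
S = H·P̄·Hᵀ + R = [125]
K = P̄·Hᵀ·S⁻¹ = [-74/125; 27/125]
x' = x̄ + K·y = [-148/25, 229/25]
P' = (I − K·H)·P̄ = [1399/125 -2502/125; -2502/125 4896/125]

x' = [-148/25, 229/25]
P' = [1399/125 -2502/125; -2502/125 4896/125]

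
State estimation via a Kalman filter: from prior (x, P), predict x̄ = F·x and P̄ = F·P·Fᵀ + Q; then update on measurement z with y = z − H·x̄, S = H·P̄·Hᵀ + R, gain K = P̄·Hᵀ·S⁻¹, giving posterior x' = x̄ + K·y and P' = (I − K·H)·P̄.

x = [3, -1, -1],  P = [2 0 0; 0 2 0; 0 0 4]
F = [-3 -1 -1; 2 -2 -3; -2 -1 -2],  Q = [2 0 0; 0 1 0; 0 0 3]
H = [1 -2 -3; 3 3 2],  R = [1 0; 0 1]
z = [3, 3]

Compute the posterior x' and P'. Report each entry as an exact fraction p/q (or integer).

x' = [893/2616, 677/327, -22889/10464]
P' = [3215/1962 -6425/1962 20479/7848; -6425/1962 27433/3924 -22049/3924; 20479/7848 -22049/3924 144305/31392]

x̄ = F·x = [-7, 11, -3]
P̄ = F·P·Fᵀ + Q = [26 4 22; 4 53 20; 22 20 29]
y = z − H·x̄ = [23, -3]
S = H·P̄·Hᵀ + R = [592 -840; -840 1404]
K = P̄·Hᵀ·S⁻¹ = [941/2616 1219/3924; -523/1308 -349/3924; 595/10464 2591/15696]
x' = x̄ + K·y = [893/2616, 677/327, -22889/10464]
P' = (I − K·H)·P̄ = [3215/1962 -6425/1962 20479/7848; -6425/1962 27433/3924 -22049/3924; 20479/7848 -22049/3924 144305/31392]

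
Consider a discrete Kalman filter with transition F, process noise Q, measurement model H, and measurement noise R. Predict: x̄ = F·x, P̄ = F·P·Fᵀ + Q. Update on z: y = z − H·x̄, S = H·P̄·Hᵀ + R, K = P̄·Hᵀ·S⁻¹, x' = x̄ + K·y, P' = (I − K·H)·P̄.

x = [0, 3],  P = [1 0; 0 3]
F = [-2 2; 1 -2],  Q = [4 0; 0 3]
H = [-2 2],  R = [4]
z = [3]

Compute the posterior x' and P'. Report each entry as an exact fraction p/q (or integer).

x̄ = F·x = [6, -6]
P̄ = F·P·Fᵀ + Q = [20 -14; -14 16]
y = z − H·x̄ = [27]
S = H·P̄·Hᵀ + R = [260]
K = P̄·Hᵀ·S⁻¹ = [-17/65; 3/13]
x' = x̄ + K·y = [-69/65, 3/13]
P' = (I − K·H)·P̄ = [144/65 22/13; 22/13 28/13]

x' = [-69/65, 3/13]
P' = [144/65 22/13; 22/13 28/13]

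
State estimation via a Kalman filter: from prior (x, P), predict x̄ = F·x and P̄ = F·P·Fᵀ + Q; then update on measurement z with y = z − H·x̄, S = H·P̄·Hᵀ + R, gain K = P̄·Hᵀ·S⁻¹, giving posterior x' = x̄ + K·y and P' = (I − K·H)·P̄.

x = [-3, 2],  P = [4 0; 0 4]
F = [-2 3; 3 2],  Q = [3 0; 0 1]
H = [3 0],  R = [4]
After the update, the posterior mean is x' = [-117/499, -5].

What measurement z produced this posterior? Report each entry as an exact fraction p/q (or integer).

x̄ = F·x = [12, -5]
P̄ = F·P·Fᵀ + Q = [55 0; 0 53]
S = H·P̄·Hᵀ + R = [499]
K = P̄·Hᵀ·S⁻¹ = [165/499; 0]
x' − x̄ = [-6105/499, 0] = K·y
y = (KᵀK)⁻¹·Kᵀ·(x' − x̄) = [-37]
z = y + H·x̄ = [-37] + [36] = [-1]

z = [-1]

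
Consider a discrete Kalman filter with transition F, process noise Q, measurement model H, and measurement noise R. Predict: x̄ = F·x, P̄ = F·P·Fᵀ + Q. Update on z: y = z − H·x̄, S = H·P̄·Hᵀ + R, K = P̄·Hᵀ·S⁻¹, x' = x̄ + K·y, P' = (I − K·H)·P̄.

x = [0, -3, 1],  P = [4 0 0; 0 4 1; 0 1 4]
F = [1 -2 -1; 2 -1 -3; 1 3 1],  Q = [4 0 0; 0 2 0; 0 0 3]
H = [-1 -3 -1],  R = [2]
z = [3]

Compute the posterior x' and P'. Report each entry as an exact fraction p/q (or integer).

x' = [5, 0, -8]
P' = [9424/659 1357/659 -13279/659; 1357/659 1775/659 -6280/659; -13279/659 -6280/659 32011/659]

x̄ = F·x = [5, 0, -8]
P̄ = F·P·Fᵀ + Q = [32 35 -29; 35 64 -26; -29 -26 53]
y = z − H·x̄ = [0]
S = H·P̄·Hᵀ + R = [659]
K = P̄·Hᵀ·S⁻¹ = [-108/659; -201/659; 54/659]
x' = x̄ + K·y = [5, 0, -8]
P' = (I − K·H)·P̄ = [9424/659 1357/659 -13279/659; 1357/659 1775/659 -6280/659; -13279/659 -6280/659 32011/659]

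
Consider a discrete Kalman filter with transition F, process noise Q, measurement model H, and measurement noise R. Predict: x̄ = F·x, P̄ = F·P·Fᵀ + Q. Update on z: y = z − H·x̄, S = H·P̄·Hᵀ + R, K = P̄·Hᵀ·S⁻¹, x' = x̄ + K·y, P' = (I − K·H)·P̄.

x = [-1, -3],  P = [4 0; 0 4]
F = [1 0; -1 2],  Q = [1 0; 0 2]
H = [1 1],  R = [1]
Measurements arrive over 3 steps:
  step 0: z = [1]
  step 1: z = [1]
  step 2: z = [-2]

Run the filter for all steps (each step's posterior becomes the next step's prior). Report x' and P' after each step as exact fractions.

step 0: x̄ = F·x = [-1, -5]
step 0: P̄ = F·P·Fᵀ + Q = [5 -4; -4 22]
step 0: y = z − H·x̄ = [7]
step 0: S = H·P̄·Hᵀ + R = [20]
step 0: K = P̄·Hᵀ·S⁻¹ = [1/20; 9/10]
step 0: x' = x̄ + K·y = [-13/20, 13/10]
step 0: P' = (I − K·H)·P̄ = [99/20 -49/10; -49/10 29/5]
step 1: x̄ = F·x = [-13/20, 13/4]
step 1: P̄ = F·P·Fᵀ + Q = [119/20 -59/4; -59/4 199/4]
step 1: y = z − H·x̄ = [-8/5]
step 1: S = H·P̄·Hᵀ + R = [136/5]
step 1: K = P̄·Hᵀ·S⁻¹ = [-11/34; 175/136]
step 1: x' = x̄ + K·y = [-9/68, 81/68]
step 1: P' = (I − K·H)·P̄ = [211/68 -233/68; -233/68 641/136]
step 2: x̄ = F·x = [-9/68, 171/68]
step 2: P̄ = F·P·Fᵀ + Q = [279/68 -677/68; -677/68 2561/68]
step 2: y = z − H·x̄ = [-149/34]
step 2: S = H·P̄·Hᵀ + R = [777/34]
step 2: K = P̄·Hᵀ·S⁻¹ = [-199/777; 314/259]
step 2: x' = x̄ + K·y = [3077/3108, -2899/1036]
step 2: P' = (I − K·H)·P̄ = [8093/3108 -2963/1036; -2963/1036 4219/1036]

step 0: x' = [-13/20, 13/10], P' = [99/20 -49/10; -49/10 29/5]
step 1: x' = [-9/68, 81/68], P' = [211/68 -233/68; -233/68 641/136]
step 2: x' = [3077/3108, -2899/1036], P' = [8093/3108 -2963/1036; -2963/1036 4219/1036]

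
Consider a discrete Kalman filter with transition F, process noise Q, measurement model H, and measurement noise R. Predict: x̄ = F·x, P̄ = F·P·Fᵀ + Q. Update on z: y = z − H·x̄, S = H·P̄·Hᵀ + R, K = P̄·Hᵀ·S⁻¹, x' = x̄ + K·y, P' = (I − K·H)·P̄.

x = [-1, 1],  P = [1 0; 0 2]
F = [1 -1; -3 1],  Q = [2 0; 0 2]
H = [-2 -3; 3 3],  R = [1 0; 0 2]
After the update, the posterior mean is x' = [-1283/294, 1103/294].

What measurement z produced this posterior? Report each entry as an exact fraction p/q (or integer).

z = [-3, -3]

x̄ = F·x = [-2, 4]
P̄ = F·P·Fᵀ + Q = [5 -5; -5 13]
S = H·P̄·Hᵀ + R = [78 -72; -72 74]
K = P̄·Hᵀ·S⁻¹ = [185/294 30/49; -209/294 -18/49]
x' − x̄ = [-695/294, -73/294] = K·y
y = (KᵀK)⁻¹·Kᵀ·(x' − x̄) = [5, -9]
z = y + H·x̄ = [5, -9] + [-8, 6] = [-3, -3]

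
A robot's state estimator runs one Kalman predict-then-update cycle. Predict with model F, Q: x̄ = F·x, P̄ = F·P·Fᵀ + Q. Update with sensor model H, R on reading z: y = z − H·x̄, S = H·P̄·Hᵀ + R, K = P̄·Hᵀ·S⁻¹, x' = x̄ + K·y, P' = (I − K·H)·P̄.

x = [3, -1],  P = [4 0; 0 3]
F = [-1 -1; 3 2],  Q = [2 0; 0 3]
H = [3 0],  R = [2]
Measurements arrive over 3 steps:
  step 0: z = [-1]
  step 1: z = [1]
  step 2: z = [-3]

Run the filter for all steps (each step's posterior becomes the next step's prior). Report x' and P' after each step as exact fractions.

step 0: x' = [-31/83, 311/83], P' = [18/83 -36/83; -36/83 1317/83]
step 1: x' = [3727/13027, -643/13027], P' = [2858/13027 -5016/13027; -5016/13027 141471/13027]
step 2: x' = [-1449327/1469213, 2946221/1469213], P' = [320702/1469213 -532872/1469213; -532872/1469213 15297873/1469213]

step 0: x̄ = F·x = [-2, 7]
step 0: P̄ = F·P·Fᵀ + Q = [9 -18; -18 51]
step 0: y = z − H·x̄ = [5]
step 0: S = H·P̄·Hᵀ + R = [83]
step 0: K = P̄·Hᵀ·S⁻¹ = [27/83; -54/83]
step 0: x' = x̄ + K·y = [-31/83, 311/83]
step 0: P' = (I − K·H)·P̄ = [18/83 -36/83; -36/83 1317/83]
step 1: x̄ = F·x = [-280/83, 529/83]
step 1: P̄ = F·P·Fᵀ + Q = [1429/83 -2508/83; -2508/83 5247/83]
step 1: y = z − H·x̄ = [923/83]
step 1: S = H·P̄·Hᵀ + R = [13027/83]
step 1: K = P̄·Hᵀ·S⁻¹ = [4287/13027; -7524/13027]
step 1: x' = x̄ + K·y = [3727/13027, -643/13027]
step 1: P' = (I − K·H)·P̄ = [2858/13027 -5016/13027; -5016/13027 141471/13027]
step 2: x̄ = F·x = [-3084/13027, 9895/13027]
step 2: P̄ = F·P·Fᵀ + Q = [160351/13027 -266436/13027; -266436/13027 570495/13027]
step 2: y = z − H·x̄ = [-29829/13027]
step 2: S = H·P̄·Hᵀ + R = [1469213/13027]
step 2: K = P̄·Hᵀ·S⁻¹ = [481053/1469213; -799308/1469213]
step 2: x' = x̄ + K·y = [-1449327/1469213, 2946221/1469213]
step 2: P' = (I − K·H)·P̄ = [320702/1469213 -532872/1469213; -532872/1469213 15297873/1469213]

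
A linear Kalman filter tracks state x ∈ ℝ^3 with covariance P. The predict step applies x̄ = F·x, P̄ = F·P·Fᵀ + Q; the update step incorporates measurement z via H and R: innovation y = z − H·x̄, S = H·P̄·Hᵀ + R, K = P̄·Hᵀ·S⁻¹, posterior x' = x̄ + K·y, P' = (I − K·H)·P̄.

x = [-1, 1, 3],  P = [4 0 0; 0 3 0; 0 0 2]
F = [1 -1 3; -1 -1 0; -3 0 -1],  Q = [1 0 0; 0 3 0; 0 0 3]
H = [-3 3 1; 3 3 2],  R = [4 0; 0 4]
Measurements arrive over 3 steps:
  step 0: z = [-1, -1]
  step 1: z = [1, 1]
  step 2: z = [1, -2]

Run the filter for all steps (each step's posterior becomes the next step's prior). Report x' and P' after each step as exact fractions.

step 0: x' = [-26354/108967, -138687/108967, 207552/108967], P' = [91675/217934 115813/217934 -123603/108967; 115813/217934 349523/217934 -324585/108967; -123603/108967 -324585/108967 695470/108967]
step 1: x' = [388351435/8788424368, 3405280181/8788424368, -562439483/4394212184], P' = [2886401241/8788424368 2443345271/8788424368 -2616910889/4394212184; 2443345271/8788424368 8004376057/8788424368 -6680462343/4394212184; -2616910889/4394212184 -6680462343/4394212184 21693627083/6591318276]
step 2: x' = [-108379767436202/209684734526393, -47426910251346/209684734526393, 20965768354437/209684734526393], P' = [548825203652869/1677477876211144 464668289876059/1677477876211144 -497871964534149/838738938105572; 464668289876059/1677477876211144 1526544637099877/1677477876211144 -1274071847083947/838738938105572; -497871964534149/838738938105572 -1274071847083947/838738938105572 1379451535627829/419369469052786]

step 0: x̄ = F·x = [7, 0, 0]
step 0: P̄ = F·P·Fᵀ + Q = [26 -1 -18; -1 10 12; -18 12 41]
step 0: y = z − H·x̄ = [20, -22]
step 0: S = H·P̄·Hᵀ + R = [567 100; 100 402]
step 0: K = P̄·Hᵀ·S⁻¹ = [-21849/108967 32013/217934; 6495/108967 24417/217934; 23131/108967 11594/108967]
step 0: x' = x̄ + K·y = [-26354/108967, -138687/108967, 207552/108967]
step 0: P' = (I − K·H)·P̄ = [91675/217934 115813/217934 -123603/108967; 115813/217934 349523/217934 -324585/108967; -123603/108967 -324585/108967 695470/108967]
step 1: x̄ = F·x = [734989/108967, 165041/108967, -128490/108967]
step 1: P̄ = F·P·Fᵀ + Q = [7678875/108967 1473488/108967 -1138758/108967; 1473488/108967 663313/108967 -136956/108967; -1138758/108967 -136956/108967 1386581/217934]
step 1: y = z − H·x̄ = [1947301/108967, -2334143/108967]
step 1: S = H·P̄·Hᵀ + R = [111393757/217934 -59569807/108967; -59569807/108967 89502938/108967]
step 1: K = P̄·Hᵀ·S⁻¹ = [-820373711/4394212184 1380398995/8788424368; 415270959/4394212184 1155328653/8788424368; 851911385/6591318276 774537311/13182636552]
step 1: x' = x̄ + K·y = [388351435/8788424368, 3405280181/8788424368, -562439483/4394212184]
step 1: P' = (I − K·H)·P̄ = [2886401241/8788424368 2443345271/8788424368 -2616910889/4394212184; 2443345271/8788424368 8004376057/8788424368 -6680462343/4394212184; -2616910889/4394212184 -6680462343/4394212184 21693627083/6591318276]
step 2: x̄ = F·x = [-1597891411/2197106092, -237101976/549276523, -40175339/8788424368]
step 2: P̄ = F·P·Fᵀ + Q = [20242415848/549276523 3806388388/549276523 -12281595787/2197106092; 3806388388/549276523 2633921309/549276523 -162844183/549276523; -12281595787/2197106092 -162844183/549276523 149594369147/26365273104]
step 2: y = z − H·x̄ = [1034797623/8788424368, 6529546861/4394212184]
step 2: S = H·P̄·Hᵀ + R = [7686289318115/26365273104 -3467946070639/13182636552; -3467946070639/13182636552 3003196936331/6591318276]
step 2: K = P̄·Hᵀ·S⁻¹ = [-156026833799841/838738938105572 262248155612547/1677477876211144; 79685668437945/838738938105572 219337848148005/1677477876211144; 53787927950783/419369469052786 50493676914257/838738938105572]
step 2: x' = x̄ + K·y = [-108379767436202/209684734526393, -47426910251346/209684734526393, 20965768354437/209684734526393]
step 2: P' = (I − K·H)·P̄ = [548825203652869/1677477876211144 464668289876059/1677477876211144 -497871964534149/838738938105572; 464668289876059/1677477876211144 1526544637099877/1677477876211144 -1274071847083947/838738938105572; -497871964534149/838738938105572 -1274071847083947/838738938105572 1379451535627829/419369469052786]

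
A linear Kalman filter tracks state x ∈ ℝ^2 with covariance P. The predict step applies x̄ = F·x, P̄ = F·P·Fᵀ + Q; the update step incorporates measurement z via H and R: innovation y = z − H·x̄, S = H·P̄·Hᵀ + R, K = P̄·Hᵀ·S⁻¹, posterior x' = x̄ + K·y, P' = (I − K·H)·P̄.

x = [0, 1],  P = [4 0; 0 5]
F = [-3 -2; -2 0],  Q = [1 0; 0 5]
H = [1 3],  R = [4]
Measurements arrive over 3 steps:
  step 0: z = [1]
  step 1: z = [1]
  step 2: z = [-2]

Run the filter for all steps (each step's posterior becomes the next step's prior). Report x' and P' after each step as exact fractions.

step 0: x' = [-401/394, 261/394], P' = [5817/394 -1767/394; -1767/394 705/394]
step 1: x' = [-12448/86017, 167699/430085], P' = [450179/86017 -118629/86017; -118629/86017 335779/430085]
step 2: x' = [-185415910/183816641, -59292548/183816641], P' = [947054856/183816641 -251269104/183816641; -251269104/183816641 143216108/183816641]

step 0: x̄ = F·x = [-2, 0]
step 0: P̄ = F·P·Fᵀ + Q = [57 24; 24 21]
step 0: y = z − H·x̄ = [3]
step 0: S = H·P̄·Hᵀ + R = [394]
step 0: K = P̄·Hᵀ·S⁻¹ = [129/394; 87/394]
step 0: x' = x̄ + K·y = [-401/394, 261/394]
step 0: P' = (I − K·H)·P̄ = [5817/394 -1767/394; -1767/394 705/394]
step 1: x̄ = F·x = [681/394, 401/197]
step 1: P̄ = F·P·Fᵀ + Q = [34363/394 13917/197; 13917/197 12619/197]
step 1: y = z − H·x̄ = [-2693/394]
step 1: S = H·P̄·Hᵀ + R = [430085/394]
step 1: K = P̄·Hᵀ·S⁻¹ = [23573/86017; 103548/430085]
step 1: x' = x̄ + K·y = [-12448/86017, 167699/430085]
step 1: P' = (I − K·H)·P̄ = [450179/86017 -118629/86017; -118629/86017 335779/430085]
step 2: x̄ = F·x = [-148678/430085, 24896/86017]
step 2: P̄ = F·P·Fᵀ + Q = [14913516/430085 2226558/86017; 2226558/86017 2230801/86017]
step 2: y = z − H·x̄ = [-1084932/430085]
step 2: S = H·P̄·Hᵀ + R = [183816641/430085]
step 2: K = P̄·Hᵀ·S⁻¹ = [48311886/183816641; 44594805/183816641]
step 2: x' = x̄ + K·y = [-185415910/183816641, -59292548/183816641]
step 2: P' = (I − K·H)·P̄ = [947054856/183816641 -251269104/183816641; -251269104/183816641 143216108/183816641]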